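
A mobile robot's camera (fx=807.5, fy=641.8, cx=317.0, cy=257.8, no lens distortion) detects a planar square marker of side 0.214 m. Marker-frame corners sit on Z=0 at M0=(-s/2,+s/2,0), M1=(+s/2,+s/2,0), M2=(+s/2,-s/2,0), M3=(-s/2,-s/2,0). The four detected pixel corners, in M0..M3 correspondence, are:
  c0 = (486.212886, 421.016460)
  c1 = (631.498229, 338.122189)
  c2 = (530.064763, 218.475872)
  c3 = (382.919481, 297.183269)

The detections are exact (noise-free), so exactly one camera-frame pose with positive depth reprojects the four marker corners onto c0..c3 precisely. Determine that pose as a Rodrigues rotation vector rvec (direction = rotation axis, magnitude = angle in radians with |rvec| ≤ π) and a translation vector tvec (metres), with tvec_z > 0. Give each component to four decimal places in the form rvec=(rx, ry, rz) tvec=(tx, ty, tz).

rvec=(-0.0710, -0.1158, -0.5812) tvec=(0.2240, 0.0884, 0.9444)

Intrinsics K: fx=807.5, fy=641.8, cx=317.0, cy=257.8
Marker side s = 0.214 m; corners in marker frame (Z=0):
  M0 = (-0.1070, +0.1070, 0)
  M1 = (+0.1070, +0.1070, 0)
  M2 = (+0.1070, -0.1070, 0)
  M3 = (-0.1070, -0.1070, 0)
Detected image corners:
  c0 = (486.212886, 421.016460) px
  c1 = (631.498229, 338.122189) px
  c2 = (530.064763, 218.475872) px
  c3 = (382.919481, 297.183269) px
Planar DLT: solve 8×8 A·h = b for H (H[2,2]=1):
  H  [+752.64552 +459.87560 +508.54445]
  H  [-333.98207 +557.18680 +317.87269]
  H  [+0.13666 -0.03623 +1.00000]
B = K⁻¹H; ‖b₁‖=1.058887, ‖b₂‖=1.058887; λ = 2/(‖b₁‖+‖b₂‖) = 0.944388, sign → tz>0 ⇒ λ=+0.944388
r₁ = λ·B[:,0] = (+0.82957,-0.54329,+0.12906); r₂ = λ·B[:,1] = (+0.55127,+0.83363,-0.03422)
r₃ = r₁×r₂ = (-0.08900,+0.09953,+0.99105); SVD([r₁ r₂ r₃]) → R = UVᵀ:
  R  [+0.82957 +0.55127 -0.08900]
  R  [-0.54329 +0.83363 +0.09953]
  R  [+0.12906 -0.03422 +0.99105]
t = (+0.22402, +0.08839, +0.94439) m
tr R = 2.654242; θ = arccos((tr R − 1)/2) = 0.596831 rad = 34.196°
axis k = ((R−Rᵀ)₃₂, (R−Rᵀ)₁₃, (R−Rᵀ)₂₁) / (2 sinθ) = (-0.118991, -0.193996, -0.973759)
rvec = θ·k = (-0.071018, -0.115783, -0.581170)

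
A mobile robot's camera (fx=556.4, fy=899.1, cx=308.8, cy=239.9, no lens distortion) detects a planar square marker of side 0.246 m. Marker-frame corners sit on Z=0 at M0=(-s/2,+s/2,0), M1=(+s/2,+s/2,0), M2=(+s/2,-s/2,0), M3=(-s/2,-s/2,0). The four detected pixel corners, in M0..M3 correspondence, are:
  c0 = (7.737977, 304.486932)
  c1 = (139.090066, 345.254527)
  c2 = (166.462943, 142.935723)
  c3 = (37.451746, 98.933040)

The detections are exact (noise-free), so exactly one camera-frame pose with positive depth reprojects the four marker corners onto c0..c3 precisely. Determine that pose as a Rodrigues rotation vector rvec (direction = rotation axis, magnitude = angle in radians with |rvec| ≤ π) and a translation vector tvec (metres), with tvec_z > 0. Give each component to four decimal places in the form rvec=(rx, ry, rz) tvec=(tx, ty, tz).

Intrinsics K: fx=556.4, fy=899.1, cx=308.8, cy=239.9
Marker side s = 0.246 m; corners in marker frame (Z=0):
  M0 = (-0.1230, +0.1230, 0)
  M1 = (+0.1230, +0.1230, 0)
  M2 = (+0.1230, -0.1230, 0)
  M3 = (-0.1230, -0.1230, 0)
Detected image corners:
  c0 = (7.737977, 304.486932) px
  c1 = (139.090066, 345.254527) px
  c2 = (166.462943, 142.935723) px
  c3 = (37.451746, 98.933040) px
Planar DLT: solve 8×8 A·h = b for H (H[2,2]=1):
  H  [+535.84268 -120.92961 +88.39477]
  H  [+189.32900 +816.37885 +222.39397]
  H  [+0.07620 -0.05639 +1.00000]
B = K⁻¹H; ‖b₁‖=0.943291, ‖b₂‖=0.943291; λ = 2/(‖b₁‖+‖b₂‖) = 1.060118, sign → tz>0 ⇒ λ=+1.060118
r₁ = λ·B[:,0] = (+0.97611,+0.20168,+0.08079); r₂ = λ·B[:,1] = (-0.19723,+0.97853,-0.05978)
r₃ = r₁×r₂ = (-0.09111,+0.04242,+0.99494); SVD([r₁ r₂ r₃]) → R = UVᵀ:
  R  [+0.97611 -0.19723 -0.09111]
  R  [+0.20168 +0.97853 +0.04242]
  R  [+0.08079 -0.05978 +0.99494]
t = (-0.41994, -0.02064, +1.06012) m
tr R = 2.949584; θ = arccos((tr R − 1)/2) = 0.225009 rad = 12.892°
axis k = ((R−Rᵀ)₃₂, (R−Rᵀ)₁₃, (R−Rᵀ)₂₁) / (2 sinθ) = (-0.229018, -0.385210, +0.893960)
rvec = θ·k = (-0.051531, -0.086676, +0.201149)

rvec=(-0.0515, -0.0867, 0.2011) tvec=(-0.4199, -0.0206, 1.0601)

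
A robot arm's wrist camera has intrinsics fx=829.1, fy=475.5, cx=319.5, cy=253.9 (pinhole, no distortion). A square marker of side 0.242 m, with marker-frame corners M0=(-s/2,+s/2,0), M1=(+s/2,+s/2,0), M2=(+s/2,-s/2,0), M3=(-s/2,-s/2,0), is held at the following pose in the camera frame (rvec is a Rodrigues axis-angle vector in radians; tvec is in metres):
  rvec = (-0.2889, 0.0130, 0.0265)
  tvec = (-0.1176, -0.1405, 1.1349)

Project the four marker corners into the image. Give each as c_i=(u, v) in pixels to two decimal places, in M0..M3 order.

c0=(137.55, 242.04) c1=(319.47, 244.54) c2=(324.28, 150.64) c3=(153.05, 148.61)

Intrinsics K: fx=829.1, fy=475.5, cx=319.5, cy=253.9
Marker side s = 0.242 m; corners in marker frame (Z=0):
  M0 = (-0.1210, +0.1210, 0)
  M1 = (+0.1210, +0.1210, 0)
  M2 = (+0.1210, -0.1210, 0)
  M3 = (-0.1210, -0.1210, 0)
rvec = (-0.2889, 0.0130, 0.0265), |rvec| = θ = 0.29040 rad = 16.639°
Rodrigues: sinθ=0.28634, 1−cosθ=0.04187; R = I + sinθ·[k]× + (1−cosθ)·[k]×²:
    [+0.99957 -0.02799 +0.00902]
    [+0.02426 +0.95821 +0.28503]
    [-0.01662 -0.28469 +0.95848]
t = (-0.1176, -0.1405, 1.1349) m
M0: Pc = R·M0+t = (-0.24193, -0.02749, +1.10246); u = 829.1·(-0.24193)/1.10246 + 319.5 = 137.5546, v = 475.5·(-0.02749)/1.10246 + 253.9 = 242.0424
M1: Pc = R·M1+t = (-0.00004, -0.02162, +1.09844); u = 829.1·(-0.00004)/1.09844 + 319.5 = 319.4701, v = 475.5·(-0.02162)/1.09844 + 253.9 = 244.5409
M2: Pc = R·M2+t = (+0.00673, -0.25351, +1.16734); u = 829.1·(+0.00673)/1.16734 + 319.5 = 324.2835, v = 475.5·(-0.25351)/1.16734 + 253.9 = 150.6368
M3: Pc = R·M3+t = (-0.23516, -0.25938, +1.17136); u = 829.1·(-0.23516)/1.17136 + 319.5 = 153.0509, v = 475.5·(-0.25938)/1.17136 + 253.9 = 148.6076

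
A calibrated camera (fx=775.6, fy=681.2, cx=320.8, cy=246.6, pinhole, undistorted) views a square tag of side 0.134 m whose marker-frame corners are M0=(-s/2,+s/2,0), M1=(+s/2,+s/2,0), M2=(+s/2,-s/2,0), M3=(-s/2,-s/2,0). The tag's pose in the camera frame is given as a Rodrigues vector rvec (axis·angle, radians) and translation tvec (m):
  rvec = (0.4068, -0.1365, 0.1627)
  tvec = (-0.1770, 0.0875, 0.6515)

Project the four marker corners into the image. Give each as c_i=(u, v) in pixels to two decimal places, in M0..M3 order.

Intrinsics K: fx=775.6, fy=681.2, cx=320.8, cy=246.6
Marker side s = 0.134 m; corners in marker frame (Z=0):
  M0 = (-0.0670, +0.0670, 0)
  M1 = (+0.0670, +0.0670, 0)
  M2 = (+0.0670, -0.0670, 0)
  M3 = (-0.0670, -0.0670, 0)
rvec = (0.4068, -0.1365, 0.1627), |rvec| = θ = 0.45890 rad = 26.293°
Rodrigues: sinθ=0.44296, 1−cosθ=0.10346; R = I + sinθ·[k]× + (1−cosθ)·[k]×²:
    [+0.97784 -0.18433 -0.09924]
    [+0.12977 +0.90569 -0.40358]
    [+0.16428 +0.38176 +0.90955]
t = (-0.1770, 0.0875, 0.6515) m
M0: Pc = R·M0+t = (-0.25487, +0.13949, +0.66607); u = 775.6·(-0.25487)/0.66607 + 320.8 = 24.0246, v = 681.2·(+0.13949)/0.66607 + 246.6 = 389.2551
M1: Pc = R·M1+t = (-0.12383, +0.15688, +0.68808); u = 775.6·(-0.12383)/0.68808 + 320.8 = 181.2151, v = 681.2·(+0.15688)/0.68808 + 246.6 = 401.9064
M2: Pc = R·M2+t = (-0.09913, +0.03551, +0.63693); u = 775.6·(-0.09913)/0.63693 + 320.8 = 200.0820, v = 681.2·(+0.03551)/0.63693 + 246.6 = 284.5815
M3: Pc = R·M3+t = (-0.23017, +0.01812, +0.61492); u = 775.6·(-0.23017)/0.61492 + 320.8 = 30.4899, v = 681.2·(+0.01812)/0.61492 + 246.6 = 266.6777

c0=(24.02, 389.26) c1=(181.22, 401.91) c2=(200.08, 284.58) c3=(30.49, 266.68)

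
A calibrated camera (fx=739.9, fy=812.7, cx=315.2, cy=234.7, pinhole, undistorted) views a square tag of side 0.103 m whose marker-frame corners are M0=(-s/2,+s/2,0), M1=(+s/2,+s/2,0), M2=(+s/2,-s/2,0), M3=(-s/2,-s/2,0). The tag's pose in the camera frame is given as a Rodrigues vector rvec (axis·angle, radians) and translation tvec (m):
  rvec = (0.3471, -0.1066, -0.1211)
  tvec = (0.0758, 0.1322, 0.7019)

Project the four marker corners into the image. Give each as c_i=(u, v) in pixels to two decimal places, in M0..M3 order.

c0=(346.34, 447.47) c1=(449.88, 429.17) c2=(445.78, 325.73) c3=(336.77, 343.68)

Intrinsics K: fx=739.9, fy=812.7, cx=315.2, cy=234.7
Marker side s = 0.103 m; corners in marker frame (Z=0):
  M0 = (-0.0515, +0.0515, 0)
  M1 = (+0.0515, +0.0515, 0)
  M2 = (+0.0515, -0.0515, 0)
  M3 = (-0.0515, -0.0515, 0)
rvec = (0.3471, -0.1066, -0.1211), |rvec| = θ = 0.38276 rad = 21.931°
Rodrigues: sinθ=0.37348, 1−cosθ=0.07236; R = I + sinθ·[k]× + (1−cosθ)·[k]×²:
    [+0.98714 +0.09989 -0.12478]
    [-0.13644 +0.93325 -0.33231]
    [+0.08325 +0.34506 +0.93488]
t = (0.0758, 0.1322, 0.7019) m
M0: Pc = R·M0+t = (+0.03011, +0.18729, +0.71538); u = 739.9·(+0.03011)/0.71538 + 315.2 = 346.3382, v = 812.7·(+0.18729)/0.71538 + 234.7 = 447.4668
M1: Pc = R·M1+t = (+0.13178, +0.17324, +0.72396); u = 739.9·(+0.13178)/0.72396 + 315.2 = 449.8840, v = 812.7·(+0.17324)/0.72396 + 234.7 = 429.1706
M2: Pc = R·M2+t = (+0.12149, +0.07711, +0.68842); u = 739.9·(+0.12149)/0.68842 + 315.2 = 445.7795, v = 812.7·(+0.07711)/0.68842 + 234.7 = 325.7322
M3: Pc = R·M3+t = (+0.01982, +0.09116, +0.67984); u = 739.9·(+0.01982)/0.67984 + 315.2 = 336.7686, v = 812.7·(+0.09116)/0.67984 + 234.7 = 343.6802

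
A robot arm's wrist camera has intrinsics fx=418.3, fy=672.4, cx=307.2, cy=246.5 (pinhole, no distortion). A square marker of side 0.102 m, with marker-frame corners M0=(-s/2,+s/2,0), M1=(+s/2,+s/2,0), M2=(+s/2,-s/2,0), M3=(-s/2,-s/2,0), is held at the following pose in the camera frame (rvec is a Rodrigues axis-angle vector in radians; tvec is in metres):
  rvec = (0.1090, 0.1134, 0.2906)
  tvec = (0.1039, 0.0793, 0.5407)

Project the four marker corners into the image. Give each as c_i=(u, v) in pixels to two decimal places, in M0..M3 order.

Intrinsics K: fx=418.3, fy=672.4, cx=307.2, cy=246.5
Marker side s = 0.102 m; corners in marker frame (Z=0):
  M0 = (-0.0510, +0.0510, 0)
  M1 = (+0.0510, +0.0510, 0)
  M2 = (+0.0510, -0.0510, 0)
  M3 = (-0.0510, -0.0510, 0)
rvec = (0.1090, 0.1134, 0.2906), |rvec| = θ = 0.33044 rad = 18.933°
Rodrigues: sinθ=0.32446, 1−cosθ=0.05410; R = I + sinθ·[k]× + (1−cosθ)·[k]×²:
    [+0.95179 -0.27922 +0.12704]
    [+0.29146 +0.95227 -0.09070]
    [-0.09565 +0.12335 +0.98774]
t = (0.1039, 0.0793, 0.5407) m
M0: Pc = R·M0+t = (+0.04112, +0.11300, +0.55187); u = 418.3·(+0.04112)/0.55187 + 307.2 = 338.3668, v = 672.4·(+0.11300)/0.55187 + 246.5 = 384.1811
M1: Pc = R·M1+t = (+0.13820, +0.14273, +0.54211); u = 418.3·(+0.13820)/0.54211 + 307.2 = 413.8375, v = 672.4·(+0.14273)/0.54211 + 246.5 = 423.5333
M2: Pc = R·M2+t = (+0.16668, +0.04560, +0.52953); u = 418.3·(+0.16668)/0.52953 + 307.2 = 438.8689, v = 672.4·(+0.04560)/0.52953 + 246.5 = 304.4016
M3: Pc = R·M3+t = (+0.06960, +0.01587, +0.53929); u = 418.3·(+0.06960)/0.53929 + 307.2 = 361.1846, v = 672.4·(+0.01587)/0.53929 + 246.5 = 266.2865

c0=(338.37, 384.18) c1=(413.84, 423.53) c2=(438.87, 304.40) c3=(361.18, 266.29)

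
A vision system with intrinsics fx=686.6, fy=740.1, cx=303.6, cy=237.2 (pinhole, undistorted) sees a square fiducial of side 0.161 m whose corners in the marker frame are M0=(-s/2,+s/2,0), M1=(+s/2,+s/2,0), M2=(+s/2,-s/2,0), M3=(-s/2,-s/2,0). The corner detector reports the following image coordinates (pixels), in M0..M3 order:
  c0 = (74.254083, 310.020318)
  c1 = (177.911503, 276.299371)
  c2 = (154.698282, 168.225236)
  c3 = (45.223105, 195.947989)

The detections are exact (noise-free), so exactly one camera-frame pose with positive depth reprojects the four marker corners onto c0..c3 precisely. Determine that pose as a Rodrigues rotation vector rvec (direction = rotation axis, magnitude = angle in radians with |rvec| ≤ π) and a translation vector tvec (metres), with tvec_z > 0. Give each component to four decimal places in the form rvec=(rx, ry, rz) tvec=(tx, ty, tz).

Intrinsics K: fx=686.6, fy=740.1, cx=303.6, cy=237.2
Marker side s = 0.161 m; corners in marker frame (Z=0):
  M0 = (-0.0805, +0.0805, 0)
  M1 = (+0.0805, +0.0805, 0)
  M2 = (+0.0805, -0.0805, 0)
  M3 = (-0.0805, -0.0805, 0)
Detected image corners:
  c0 = (74.254083, 310.020318) px
  c1 = (177.911503, 276.299371) px
  c2 = (154.698282, 168.225236) px
  c3 = (45.223105, 195.947989) px
Planar DLT: solve 8×8 A·h = b for H (H[2,2]=1):
  H  [+706.98203 +188.85263 +114.99876]
  H  [-95.66629 +746.45506 +238.20165]
  H  [+0.40195 +0.24056 +1.00000]
B = K⁻¹H; ‖b₁‖=0.976726, ‖b₂‖=0.976726; λ = 2/(‖b₁‖+‖b₂‖) = 1.023828, sign → tz>0 ⇒ λ=+1.023828
r₁ = λ·B[:,0] = (+0.87225,-0.26424,+0.41153); r₂ = λ·B[:,1] = (+0.17271,+0.95368,+0.24629)
r₃ = r₁×r₂ = (-0.45755,-0.14375,+0.87749); SVD([r₁ r₂ r₃]) → R = UVᵀ:
  R  [+0.87225 +0.17271 -0.45755]
  R  [-0.26424 +0.95368 -0.14375]
  R  [+0.41153 +0.24629 +0.87749]
t = (-0.28123, +0.00139, +1.02383) m
tr R = 2.703423; θ = arccos((tr R − 1)/2) = 0.551554 rad = 31.602°
axis k = ((R−Rᵀ)₃₂, (R−Rᵀ)₁₃, (R−Rᵀ)₂₁) / (2 sinθ) = (+0.372169, -0.829257, -0.416920)
rvec = θ·k = (+0.205271, -0.457380, -0.229953)

rvec=(0.2053, -0.4574, -0.2300) tvec=(-0.2812, 0.0014, 1.0238)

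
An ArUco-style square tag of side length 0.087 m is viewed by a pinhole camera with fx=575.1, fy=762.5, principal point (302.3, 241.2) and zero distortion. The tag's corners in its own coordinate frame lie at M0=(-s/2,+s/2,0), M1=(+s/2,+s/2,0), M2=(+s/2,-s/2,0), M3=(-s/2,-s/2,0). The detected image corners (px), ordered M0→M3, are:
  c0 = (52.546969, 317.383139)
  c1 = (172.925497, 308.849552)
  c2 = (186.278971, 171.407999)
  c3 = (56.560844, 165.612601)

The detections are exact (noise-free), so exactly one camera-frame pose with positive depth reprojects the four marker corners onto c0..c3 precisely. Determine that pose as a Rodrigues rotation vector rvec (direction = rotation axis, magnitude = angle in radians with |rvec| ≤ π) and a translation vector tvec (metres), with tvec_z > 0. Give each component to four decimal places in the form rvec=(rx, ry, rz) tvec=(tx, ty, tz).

Intrinsics K: fx=575.1, fy=762.5, cx=302.3, cy=241.2
Marker side s = 0.087 m; corners in marker frame (Z=0):
  M0 = (-0.0435, +0.0435, 0)
  M1 = (+0.0435, +0.0435, 0)
  M2 = (+0.0435, -0.0435, 0)
  M3 = (-0.0435, -0.0435, 0)
Detected image corners:
  c0 = (52.546969, 317.383139) px
  c1 = (172.925497, 308.849552) px
  c2 = (186.278971, 171.407999) px
  c3 = (56.560844, 165.612601) px
Planar DLT: solve 8×8 A·h = b for H (H[2,2]=1):
  H  [+1569.53409 +7.34915 +120.02279]
  H  [+257.31902 +1883.95551 +243.72992]
  H  [+1.14785 +0.93819 +1.00000]
B = K⁻¹H; ‖b₁‖=2.416025, ‖b₂‖=2.416025; λ = 2/(‖b₁‖+‖b₂‖) = 0.413903, sign → tz>0 ⇒ λ=+0.413903
r₁ = λ·B[:,0] = (+0.87987,-0.01061,+0.47510); r₂ = λ·B[:,1] = (-0.19883,+0.89982,+0.38832)
r₃ = r₁×r₂ = (-0.43162,-0.43613,+0.78961); SVD([r₁ r₂ r₃]) → R = UVᵀ:
  R  [+0.87987 -0.19883 -0.43162]
  R  [-0.01061 +0.89982 -0.43613]
  R  [+0.47510 +0.38832 +0.78961]
t = (-0.13119, +0.00137, +0.41390) m
tr R = 2.569303; θ = arccos((tr R − 1)/2) = 0.668663 rad = 38.312°
axis k = ((R−Rᵀ)₃₂, (R−Rᵀ)₁₃, (R−Rᵀ)₂₁) / (2 sinθ) = (+0.664950, -0.731297, +0.151808)
rvec = θ·k = (+0.444627, -0.488991, +0.101508)

rvec=(0.4446, -0.4890, 0.1015) tvec=(-0.1312, 0.0014, 0.4139)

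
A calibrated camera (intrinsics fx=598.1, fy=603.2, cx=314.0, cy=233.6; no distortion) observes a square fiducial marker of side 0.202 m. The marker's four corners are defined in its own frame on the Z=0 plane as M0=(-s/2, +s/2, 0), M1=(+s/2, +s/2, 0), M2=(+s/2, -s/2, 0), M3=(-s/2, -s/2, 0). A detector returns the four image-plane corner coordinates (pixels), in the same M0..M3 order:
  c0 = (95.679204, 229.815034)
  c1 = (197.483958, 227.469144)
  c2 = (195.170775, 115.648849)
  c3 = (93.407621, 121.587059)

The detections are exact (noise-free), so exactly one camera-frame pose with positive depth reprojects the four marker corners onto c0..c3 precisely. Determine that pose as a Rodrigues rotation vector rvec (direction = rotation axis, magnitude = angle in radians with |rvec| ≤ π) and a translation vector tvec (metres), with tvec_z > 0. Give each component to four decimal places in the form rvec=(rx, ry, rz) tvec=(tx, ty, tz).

rvec=(0.0036, 0.1799, -0.0203) tvec=(-0.3137, -0.1100, 1.1077)

Intrinsics K: fx=598.1, fy=603.2, cx=314.0, cy=233.6
Marker side s = 0.202 m; corners in marker frame (Z=0):
  M0 = (-0.1010, +0.1010, 0)
  M1 = (+0.1010, +0.1010, 0)
  M2 = (+0.1010, -0.1010, 0)
  M3 = (-0.1010, -0.1010, 0)
Detected image corners:
  c0 = (95.679204, 229.815034) px
  c1 = (197.483958, 227.469144) px
  c2 = (195.170775, 115.648849) px
  c3 = (93.407621, 121.587059) px
Planar DLT: solve 8×8 A·h = b for H (H[2,2]=1):
  H  [+480.38236 +11.58173 +144.60507]
  H  [-48.55789 +544.80936 +173.67280]
  H  [-0.16157 +0.00162 +1.00000]
B = K⁻¹H; ‖b₁‖=0.902764, ‖b₂‖=0.902764; λ = 2/(‖b₁‖+‖b₂‖) = 1.107709, sign → tz>0 ⇒ λ=+1.107709
r₁ = λ·B[:,0] = (+0.98365,-0.01986,-0.17898); r₂ = λ·B[:,1] = (+0.02051,+0.99979,+0.00179)
r₃ = r₁×r₂ = (+0.17890,-0.00543,+0.98385); SVD([r₁ r₂ r₃]) → R = UVᵀ:
  R  [+0.98365 +0.02051 +0.17890]
  R  [-0.01986 +0.99979 -0.00543]
  R  [-0.17898 +0.00179 +0.98385]
t = (-0.31373, -0.11005, +1.10771) m
tr R = 2.967292; θ = arccos((tr R − 1)/2) = 0.181100 rad = 10.376°
axis k = ((R−Rᵀ)₃₂, (R−Rᵀ)₁₃, (R−Rᵀ)₂₁) / (2 sinθ) = (+0.020046, +0.993498, -0.112067)
rvec = θ·k = (+0.003630, +0.179922, -0.020295)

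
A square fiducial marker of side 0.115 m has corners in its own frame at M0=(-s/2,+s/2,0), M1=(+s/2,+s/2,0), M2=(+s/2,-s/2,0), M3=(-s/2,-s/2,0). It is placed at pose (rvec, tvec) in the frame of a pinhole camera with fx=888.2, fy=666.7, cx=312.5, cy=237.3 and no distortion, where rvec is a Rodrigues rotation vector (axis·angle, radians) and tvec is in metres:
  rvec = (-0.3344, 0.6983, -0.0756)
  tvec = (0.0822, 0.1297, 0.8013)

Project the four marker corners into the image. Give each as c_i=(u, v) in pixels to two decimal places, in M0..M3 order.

c0=(351.29, 395.65) c1=(459.65, 392.32) c2=(458.18, 292.63) c3=(354.69, 304.09)

Intrinsics K: fx=888.2, fy=666.7, cx=312.5, cy=237.3
Marker side s = 0.115 m; corners in marker frame (Z=0):
  M0 = (-0.0575, +0.0575, 0)
  M1 = (+0.0575, +0.0575, 0)
  M2 = (+0.0575, -0.0575, 0)
  M3 = (-0.0575, -0.0575, 0)
rvec = (-0.3344, 0.6983, -0.0756), |rvec| = θ = 0.77792 rad = 44.572°
Rodrigues: sinθ=0.70180, 1−cosθ=0.28763; R = I + sinθ·[k]× + (1−cosθ)·[k]×²:
    [+0.76552 -0.04278 +0.64199]
    [-0.17919 +0.94414 +0.27659]
    [-0.61795 -0.32677 +0.71509]
t = (0.0822, 0.1297, 0.8013) m
M0: Pc = R·M0+t = (+0.03572, +0.19429, +0.81804); u = 888.2·(+0.03572)/0.81804 + 312.5 = 351.2861, v = 666.7·(+0.19429)/0.81804 + 237.3 = 395.6460
M1: Pc = R·M1+t = (+0.12376, +0.17368, +0.74698); u = 888.2·(+0.12376)/0.74698 + 312.5 = 459.6548, v = 666.7·(+0.17368)/0.74698 + 237.3 = 392.3185
M2: Pc = R·M2+t = (+0.12868, +0.06511, +0.78456); u = 888.2·(+0.12868)/0.78456 + 312.5 = 458.1764, v = 666.7·(+0.06511)/0.78456 + 237.3 = 292.6282
M3: Pc = R·M3+t = (+0.04064, +0.08572, +0.85562); u = 888.2·(+0.04064)/0.85562 + 312.5 = 354.6900, v = 666.7·(+0.08572)/0.85562 + 237.3 = 304.0895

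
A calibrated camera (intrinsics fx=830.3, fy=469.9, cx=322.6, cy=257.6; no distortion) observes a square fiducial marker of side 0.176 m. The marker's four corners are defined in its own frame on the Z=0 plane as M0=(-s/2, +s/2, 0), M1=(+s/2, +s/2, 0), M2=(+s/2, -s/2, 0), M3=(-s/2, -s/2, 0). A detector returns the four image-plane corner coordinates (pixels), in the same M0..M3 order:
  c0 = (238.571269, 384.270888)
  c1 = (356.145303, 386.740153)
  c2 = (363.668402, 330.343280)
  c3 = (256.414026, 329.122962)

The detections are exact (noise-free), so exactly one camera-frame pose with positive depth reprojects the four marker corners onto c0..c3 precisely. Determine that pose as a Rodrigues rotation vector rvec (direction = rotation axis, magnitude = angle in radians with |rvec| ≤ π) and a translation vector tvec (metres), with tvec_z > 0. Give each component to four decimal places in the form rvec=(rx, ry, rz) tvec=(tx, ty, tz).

rvec=(-0.7647, 0.1350, 0.0525) tvec=(-0.0296, 0.2700, 1.2856)

Intrinsics K: fx=830.3, fy=469.9, cx=322.6, cy=257.6
Marker side s = 0.176 m; corners in marker frame (Z=0):
  M0 = (-0.0880, +0.0880, 0)
  M1 = (+0.0880, +0.0880, 0)
  M2 = (+0.0880, -0.0880, 0)
  M3 = (-0.0880, -0.0880, 0)
Detected image corners:
  c0 = (238.571269, 384.270888) px
  c1 = (356.145303, 386.740153) px
  c2 = (363.668402, 330.343280) px
  c3 = (256.414026, 329.122962) px
Planar DLT: solve 8×8 A·h = b for H (H[2,2]=1):
  H  [+604.06165 -234.50685 +303.45574]
  H  [-28.87104 +125.90172 +356.30011]
  H  [-0.10957 -0.53396 +1.00000]
B = K⁻¹H; ‖b₁‖=0.777853, ‖b₂‖=0.777853; λ = 2/(‖b₁‖+‖b₂‖) = 1.285589, sign → tz>0 ⇒ λ=+1.285589
r₁ = λ·B[:,0] = (+0.99003,-0.00176,-0.14087); r₂ = λ·B[:,1] = (-0.09639,+0.72076,-0.68645)
r₃ = r₁×r₂ = (+0.10274,+0.69318,+0.71340); SVD([r₁ r₂ r₃]) → R = UVᵀ:
  R  [+0.99003 -0.09639 +0.10274]
  R  [-0.00176 +0.72076 +0.69318]
  R  [-0.14087 -0.68645 +0.71340]
t = (-0.02964, +0.27003, +1.28559) m
tr R = 2.424195; θ = arccos((tr R − 1)/2) = 0.778315 rad = 44.594°
axis k = ((R−Rᵀ)₃₂, (R−Rᵀ)₁₃, (R−Rᵀ)₂₁) / (2 sinθ) = (-0.982527, +0.173492, +0.067389)
rvec = θ·k = (-0.764716, +0.135032, +0.052450)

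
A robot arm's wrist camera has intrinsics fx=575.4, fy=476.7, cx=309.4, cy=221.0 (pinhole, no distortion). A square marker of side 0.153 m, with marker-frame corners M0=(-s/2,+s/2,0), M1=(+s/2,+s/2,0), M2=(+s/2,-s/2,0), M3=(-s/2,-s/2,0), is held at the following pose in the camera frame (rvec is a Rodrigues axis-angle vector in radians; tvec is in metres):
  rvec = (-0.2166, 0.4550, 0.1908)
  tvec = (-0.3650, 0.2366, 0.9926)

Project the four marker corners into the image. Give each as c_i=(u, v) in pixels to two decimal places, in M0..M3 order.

Intrinsics K: fx=575.4, fy=476.7, cx=309.4, cy=221.0
Marker side s = 0.153 m; corners in marker frame (Z=0):
  M0 = (-0.0765, +0.0765, 0)
  M1 = (+0.0765, +0.0765, 0)
  M2 = (+0.0765, -0.0765, 0)
  M3 = (-0.0765, -0.0765, 0)
rvec = (-0.2166, 0.4550, 0.1908), |rvec| = θ = 0.53884 rad = 30.873°
Rodrigues: sinθ=0.51314, 1−cosθ=0.14169; R = I + sinθ·[k]× + (1−cosθ)·[k]×²:
    [+0.88120 -0.22980 +0.41313]
    [+0.13360 +0.95934 +0.24864]
    [-0.45347 -0.16390 +0.87607]
t = (-0.3650, 0.2366, 0.9926) m
M0: Pc = R·M0+t = (-0.44999, +0.29977, +1.01475); u = 575.4·(-0.44999)/1.01475 + 309.4 = 54.2391, v = 476.7·(+0.29977)/1.01475 + 221.0 = 361.8223
M1: Pc = R·M1+t = (-0.31517, +0.32021, +0.94537); u = 575.4·(-0.31517)/0.94537 + 309.4 = 117.5734, v = 476.7·(+0.32021)/0.94537 + 221.0 = 382.4648
M2: Pc = R·M2+t = (-0.28001, +0.17343, +0.97045); u = 575.4·(-0.28001)/0.97045 + 309.4 = 143.3767, v = 476.7·(+0.17343)/0.97045 + 221.0 = 306.1923
M3: Pc = R·M3+t = (-0.41483, +0.15299, +1.03983); u = 575.4·(-0.41483)/1.03983 + 309.4 = 79.8481, v = 476.7·(+0.15299)/1.03983 + 221.0 = 291.1368

c0=(54.24, 361.82) c1=(117.57, 382.46) c2=(143.38, 306.19) c3=(79.85, 291.14)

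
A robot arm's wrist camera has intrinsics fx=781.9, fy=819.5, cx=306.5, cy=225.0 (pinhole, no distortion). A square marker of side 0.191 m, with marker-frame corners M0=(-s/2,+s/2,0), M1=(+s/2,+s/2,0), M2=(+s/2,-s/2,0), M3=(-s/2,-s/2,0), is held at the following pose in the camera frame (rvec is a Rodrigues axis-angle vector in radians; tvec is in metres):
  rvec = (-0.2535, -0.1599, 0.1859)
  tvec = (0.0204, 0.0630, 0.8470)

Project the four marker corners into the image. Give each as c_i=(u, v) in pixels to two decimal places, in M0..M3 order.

c0=(221.72, 361.25) c1=(397.92, 395.00) c2=(420.08, 217.10) c3=(254.83, 180.05)

Intrinsics K: fx=781.9, fy=819.5, cx=306.5, cy=225.0
Marker side s = 0.191 m; corners in marker frame (Z=0):
  M0 = (-0.0955, +0.0955, 0)
  M1 = (+0.0955, +0.0955, 0)
  M2 = (+0.0955, -0.0955, 0)
  M3 = (-0.0955, -0.0955, 0)
rvec = (-0.2535, -0.1599, 0.1859), |rvec| = θ = 0.35269 rad = 20.208°
Rodrigues: sinθ=0.34542, 1−cosθ=0.06155; R = I + sinθ·[k]× + (1−cosθ)·[k]×²:
    [+0.97025 -0.16201 -0.17993]
    [+0.20213 +0.95110 +0.23357]
    [+0.13329 -0.26299 +0.95555]
t = (0.0204, 0.0630, 0.8470) m
M0: Pc = R·M0+t = (-0.08773, +0.13453, +0.80916); u = 781.9·(-0.08773)/0.80916 + 306.5 = 221.7245, v = 819.5·(+0.13453)/0.80916 + 225.0 = 361.2465
M1: Pc = R·M1+t = (+0.09759, +0.17313, +0.83461); u = 781.9·(+0.09759)/0.83461 + 306.5 = 397.9230, v = 819.5·(+0.17313)/0.83461 + 225.0 = 394.9980
M2: Pc = R·M2+t = (+0.12853, -0.00853, +0.88484); u = 781.9·(+0.12853)/0.88484 + 306.5 = 420.0773, v = 819.5·(-0.00853)/0.88484 + 225.0 = 217.1029
M3: Pc = R·M3+t = (-0.05679, -0.04713, +0.85939); u = 781.9·(-0.05679)/0.85939 + 306.5 = 254.8337, v = 819.5·(-0.04713)/0.85939 + 225.0 = 180.0543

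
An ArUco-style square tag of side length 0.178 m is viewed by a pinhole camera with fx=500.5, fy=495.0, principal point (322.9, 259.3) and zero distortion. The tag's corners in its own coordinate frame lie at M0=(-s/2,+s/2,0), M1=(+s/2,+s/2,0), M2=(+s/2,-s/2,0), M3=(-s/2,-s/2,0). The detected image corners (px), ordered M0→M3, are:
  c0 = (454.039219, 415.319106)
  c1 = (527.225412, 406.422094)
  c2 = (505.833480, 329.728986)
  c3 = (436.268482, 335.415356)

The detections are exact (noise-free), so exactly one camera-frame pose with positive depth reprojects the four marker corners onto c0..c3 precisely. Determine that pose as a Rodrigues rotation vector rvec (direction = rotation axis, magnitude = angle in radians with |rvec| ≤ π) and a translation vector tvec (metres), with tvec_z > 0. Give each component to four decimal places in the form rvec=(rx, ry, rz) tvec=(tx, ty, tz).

Intrinsics K: fx=500.5, fy=495.0, cx=322.9, cy=259.3
Marker side s = 0.178 m; corners in marker frame (Z=0):
  M0 = (-0.0890, +0.0890, 0)
  M1 = (+0.0890, +0.0890, 0)
  M2 = (+0.0890, -0.0890, 0)
  M3 = (-0.0890, -0.0890, 0)
Detected image corners:
  c0 = (454.039219, 415.319106) px
  c1 = (527.225412, 406.422094) px
  c2 = (505.833480, 329.728986) px
  c3 = (436.268482, 335.415356) px
Planar DLT: solve 8×8 A·h = b for H (H[2,2]=1):
  H  [+496.24403 -53.08171 +481.17703]
  H  [+33.18580 +313.50180 +370.47381]
  H  [+0.19875 -0.33955 +1.00000]
B = K⁻¹H; ‖b₁‖=0.886633, ‖b₂‖=0.886633; λ = 2/(‖b₁‖+‖b₂‖) = 1.127863, sign → tz>0 ⇒ λ=+1.127863
r₁ = λ·B[:,0] = (+0.97366,-0.04181,+0.22416); r₂ = λ·B[:,1] = (+0.12745,+0.91493,-0.38296)
r₃ = r₁×r₂ = (-0.18908,+0.40144,+0.89615); SVD([r₁ r₂ r₃]) → R = UVᵀ:
  R  [+0.97366 +0.12745 -0.18908]
  R  [-0.04181 +0.91493 +0.40144]
  R  [+0.22416 -0.38296 +0.89615]
t = (+0.35667, +0.25331, +1.12786) m
tr R = 2.784738; θ = arccos((tr R − 1)/2) = 0.468229 rad = 26.828°
axis k = ((R−Rᵀ)₃₂, (R−Rᵀ)₁₃, (R−Rᵀ)₂₁) / (2 sinθ) = (-0.869043, -0.457820, -0.187523)
rvec = θ·k = (-0.406911, -0.214364, -0.087804)

rvec=(-0.4069, -0.2144, -0.0878) tvec=(0.3567, 0.2533, 1.1279)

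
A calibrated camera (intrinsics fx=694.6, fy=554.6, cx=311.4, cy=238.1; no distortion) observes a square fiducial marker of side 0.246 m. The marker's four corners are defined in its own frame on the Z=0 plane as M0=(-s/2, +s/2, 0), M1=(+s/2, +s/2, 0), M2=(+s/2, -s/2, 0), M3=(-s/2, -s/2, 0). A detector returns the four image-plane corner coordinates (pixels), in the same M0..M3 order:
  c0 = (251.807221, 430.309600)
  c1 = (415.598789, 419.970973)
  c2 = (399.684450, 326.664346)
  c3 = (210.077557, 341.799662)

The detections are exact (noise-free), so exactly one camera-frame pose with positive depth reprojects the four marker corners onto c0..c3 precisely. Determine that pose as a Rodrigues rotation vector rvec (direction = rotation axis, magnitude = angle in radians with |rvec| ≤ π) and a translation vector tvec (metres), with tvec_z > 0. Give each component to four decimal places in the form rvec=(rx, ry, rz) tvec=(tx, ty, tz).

Intrinsics K: fx=694.6, fy=554.6, cx=311.4, cy=238.1
Marker side s = 0.246 m; corners in marker frame (Z=0):
  M0 = (-0.1230, +0.1230, 0)
  M1 = (+0.1230, +0.1230, 0)
  M2 = (+0.1230, -0.1230, 0)
  M3 = (-0.1230, -0.1230, 0)
Detected image corners:
  c0 = (251.807221, 430.309600) px
  c1 = (415.598789, 419.970973) px
  c2 = (399.684450, 326.664346) px
  c3 = (210.077557, 341.799662) px
Planar DLT: solve 8×8 A·h = b for H (H[2,2]=1):
  H  [+673.34177 +314.30040 +318.98708]
  H  [-99.77015 +602.83340 +383.22410]
  H  [-0.12835 +0.61483 +1.00000]
B = K⁻¹H; ‖b₁‖=1.042421, ‖b₂‖=1.042421; λ = 2/(‖b₁‖+‖b₂‖) = 0.959306, sign → tz>0 ⇒ λ=+0.959306
r₁ = λ·B[:,0] = (+0.98514,-0.11972,-0.12312); r₂ = λ·B[:,1] = (+0.16966,+0.78952,+0.58981)
r₃ = r₁×r₂ = (+0.02660,-0.60193,+0.79810); SVD([r₁ r₂ r₃]) → R = UVᵀ:
  R  [+0.98514 +0.16966 +0.02660]
  R  [-0.11972 +0.78952 -0.60193]
  R  [-0.12312 +0.58981 +0.79810]
t = (+0.01048, +0.25102, +0.95931) m
tr R = 2.572768; θ = arccos((tr R − 1)/2) = 0.665863 rad = 38.151°
axis k = ((R−Rᵀ)₃₂, (R−Rᵀ)₁₃, (R−Rᵀ)₂₁) / (2 sinθ) = (+0.964601, +0.121185, -0.234220)
rvec = θ·k = (+0.642292, +0.080693, -0.155959)

rvec=(0.6423, 0.0807, -0.1560) tvec=(0.0105, 0.2510, 0.9593)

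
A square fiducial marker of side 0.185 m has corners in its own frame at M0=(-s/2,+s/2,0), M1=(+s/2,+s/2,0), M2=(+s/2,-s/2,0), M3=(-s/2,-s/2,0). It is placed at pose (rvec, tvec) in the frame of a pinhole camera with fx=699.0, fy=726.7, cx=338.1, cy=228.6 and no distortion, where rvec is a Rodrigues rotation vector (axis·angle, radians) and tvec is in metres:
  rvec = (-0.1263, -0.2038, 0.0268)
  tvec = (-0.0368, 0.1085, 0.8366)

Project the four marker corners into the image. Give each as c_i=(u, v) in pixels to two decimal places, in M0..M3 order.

c0=(226.59, 405.79) c1=(381.60, 404.29) c2=(382.47, 245.71) c3=(231.90, 240.09)

Intrinsics K: fx=699.0, fy=726.7, cx=338.1, cy=228.6
Marker side s = 0.185 m; corners in marker frame (Z=0):
  M0 = (-0.0925, +0.0925, 0)
  M1 = (+0.0925, +0.0925, 0)
  M2 = (+0.0925, -0.0925, 0)
  M3 = (-0.0925, -0.0925, 0)
rvec = (-0.1263, -0.2038, 0.0268), |rvec| = θ = 0.24126 rad = 13.823°
Rodrigues: sinθ=0.23892, 1−cosθ=0.02896; R = I + sinθ·[k]× + (1−cosθ)·[k]×²:
    [+0.97898 -0.01373 -0.20351]
    [+0.03935 +0.99171 +0.12236]
    [+0.20014 -0.12780 +0.97140]
t = (-0.0368, 0.1085, 0.8366) m
M0: Pc = R·M0+t = (-0.12863, +0.19659, +0.80627); u = 699.0·(-0.12863)/0.80627 + 338.1 = 226.5868, v = 726.7·(+0.19659)/0.80627 + 228.6 = 405.7924
M1: Pc = R·M1+t = (+0.05248, +0.20387, +0.84329); u = 699.0·(+0.05248)/0.84329 + 338.1 = 381.6045, v = 726.7·(+0.20387)/0.84329 + 228.6 = 404.2854
M2: Pc = R·M2+t = (+0.05503, +0.02041, +0.86693); u = 699.0·(+0.05503)/0.86693 + 338.1 = 382.4665, v = 726.7·(+0.02041)/0.86693 + 228.6 = 245.7060
M3: Pc = R·M3+t = (-0.12608, +0.01313, +0.82991); u = 699.0·(-0.12608)/0.82991 + 338.1 = 231.9034, v = 726.7·(+0.01313)/0.82991 + 228.6 = 240.0950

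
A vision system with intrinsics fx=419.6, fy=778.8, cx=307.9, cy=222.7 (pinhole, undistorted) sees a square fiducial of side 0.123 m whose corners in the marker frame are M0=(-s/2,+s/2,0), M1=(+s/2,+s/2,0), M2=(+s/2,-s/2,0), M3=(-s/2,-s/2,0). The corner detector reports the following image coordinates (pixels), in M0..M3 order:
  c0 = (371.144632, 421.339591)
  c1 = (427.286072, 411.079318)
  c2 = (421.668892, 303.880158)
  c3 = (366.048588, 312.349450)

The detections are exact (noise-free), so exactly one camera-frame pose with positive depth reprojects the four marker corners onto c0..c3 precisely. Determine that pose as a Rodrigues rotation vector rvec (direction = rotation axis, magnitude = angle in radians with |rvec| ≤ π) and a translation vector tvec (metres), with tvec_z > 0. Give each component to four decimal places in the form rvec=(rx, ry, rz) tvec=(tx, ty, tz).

rvec=(-0.0829, -0.1110, -0.0718) tvec=(0.1892, 0.1596, 0.8934)

Intrinsics K: fx=419.6, fy=778.8, cx=307.9, cy=222.7
Marker side s = 0.123 m; corners in marker frame (Z=0):
  M0 = (-0.0615, +0.0615, 0)
  M1 = (+0.0615, +0.0615, 0)
  M2 = (+0.0615, -0.0615, 0)
  M3 = (-0.0615, -0.0615, 0)
Detected image corners:
  c0 = (371.144632, 421.339591) px
  c1 = (427.286072, 411.079318) px
  c2 = (421.668892, 303.880158) px
  c3 = (366.048588, 312.349450) px
Planar DLT: solve 8×8 A·h = b for H (H[2,2]=1):
  H  [+504.69664 +8.67041 +396.74092]
  H  [-30.07335 +846.89060 +361.83303]
  H  [+0.12708 -0.08800 +1.00000]
B = K⁻¹H; ‖b₁‖=1.119320, ‖b₂‖=1.119320; λ = 2/(‖b₁‖+‖b₂‖) = 0.893400, sign → tz>0 ⇒ λ=+0.893400
r₁ = λ·B[:,0] = (+0.99127,-0.06696,+0.11353); r₂ = λ·B[:,1] = (+0.07615,+0.99399,-0.07862)
r₃ = r₁×r₂ = (-0.10759,+0.08658,+0.99042); SVD([r₁ r₂ r₃]) → R = UVᵀ:
  R  [+0.99127 +0.07615 -0.10759]
  R  [-0.06696 +0.99399 +0.08658]
  R  [+0.11353 -0.07862 +0.99042]
t = (+0.18916, +0.15961, +0.89340) m
tr R = 2.975685; θ = arccos((tr R − 1)/2) = 0.156090 rad = 8.943°
axis k = ((R−Rᵀ)₃₂, (R−Rᵀ)₁₃, (R−Rᵀ)₂₁) / (2 sinθ) = (-0.531339, -0.711194, -0.460307)
rvec = θ·k = (-0.082937, -0.111010, -0.071849)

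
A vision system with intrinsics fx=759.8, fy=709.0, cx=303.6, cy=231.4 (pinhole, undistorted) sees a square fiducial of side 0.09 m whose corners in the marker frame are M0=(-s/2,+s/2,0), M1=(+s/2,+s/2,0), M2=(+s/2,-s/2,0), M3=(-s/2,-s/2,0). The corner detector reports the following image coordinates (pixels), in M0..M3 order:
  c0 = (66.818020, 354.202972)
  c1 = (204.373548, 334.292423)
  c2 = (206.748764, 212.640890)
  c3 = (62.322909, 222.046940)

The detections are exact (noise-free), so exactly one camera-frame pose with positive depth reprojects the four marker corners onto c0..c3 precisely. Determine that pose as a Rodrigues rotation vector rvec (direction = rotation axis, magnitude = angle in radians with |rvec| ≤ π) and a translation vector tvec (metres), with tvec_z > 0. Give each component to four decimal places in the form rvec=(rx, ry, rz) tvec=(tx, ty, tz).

Intrinsics K: fx=759.8, fy=709.0, cx=303.6, cy=231.4
Marker side s = 0.09 m; corners in marker frame (Z=0):
  M0 = (-0.0450, +0.0450, 0)
  M1 = (+0.0450, +0.0450, 0)
  M2 = (+0.0450, -0.0450, 0)
  M3 = (-0.0450, -0.0450, 0)
Detected image corners:
  c0 = (66.818020, 354.202972) px
  c1 = (204.373548, 334.292423) px
  c2 = (206.748764, 212.640890) px
  c3 = (62.322909, 222.046940) px
Planar DLT: solve 8×8 A·h = b for H (H[2,2]=1):
  H  [+1698.20126 +82.22405 +138.19187]
  H  [+111.30409 +1557.42499 +281.99703]
  H  [+0.98141 +0.53405 +1.00000]
B = K⁻¹H; ‖b₁‖=2.094318, ‖b₂‖=2.094318; λ = 2/(‖b₁‖+‖b₂‖) = 0.477482, sign → tz>0 ⇒ λ=+0.477482
r₁ = λ·B[:,0] = (+0.87996,-0.07798,+0.46861); r₂ = λ·B[:,1] = (-0.05022,+0.96564,+0.25500)
r₃ = r₁×r₂ = (-0.47239,-0.24792,+0.84580); SVD([r₁ r₂ r₃]) → R = UVᵀ:
  R  [+0.87996 -0.05022 -0.47239]
  R  [-0.07798 +0.96564 -0.24792]
  R  [+0.46861 +0.25500 +0.84580]
t = (-0.10395, +0.03408, +0.47748) m
tr R = 2.691396; θ = arccos((tr R − 1)/2) = 0.562925 rad = 32.253°
axis k = ((R−Rᵀ)₃₂, (R−Rᵀ)₁₃, (R−Rᵀ)₂₁) / (2 sinθ) = (+0.471203, -0.881641, -0.026011)
rvec = θ·k = (+0.265252, -0.496298, -0.014642)

rvec=(0.2653, -0.4963, -0.0146) tvec=(-0.1039, 0.0341, 0.4775)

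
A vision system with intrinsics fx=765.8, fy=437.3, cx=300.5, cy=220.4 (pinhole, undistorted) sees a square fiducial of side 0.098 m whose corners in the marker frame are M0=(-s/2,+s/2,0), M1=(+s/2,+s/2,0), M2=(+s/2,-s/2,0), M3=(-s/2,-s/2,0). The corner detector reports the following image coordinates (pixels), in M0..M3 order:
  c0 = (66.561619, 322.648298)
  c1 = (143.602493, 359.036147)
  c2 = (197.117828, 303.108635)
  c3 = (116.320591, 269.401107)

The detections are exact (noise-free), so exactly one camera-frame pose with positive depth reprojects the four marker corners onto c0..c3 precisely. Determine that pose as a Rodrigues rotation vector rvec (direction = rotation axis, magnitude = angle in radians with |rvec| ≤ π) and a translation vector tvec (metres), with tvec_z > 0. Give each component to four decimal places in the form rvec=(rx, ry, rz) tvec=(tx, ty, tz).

rvec=(-0.0273, 0.4076, 0.5102) tvec=(-0.1504, 0.1431, 0.6742)

Intrinsics K: fx=765.8, fy=437.3, cx=300.5, cy=220.4
Marker side s = 0.098 m; corners in marker frame (Z=0):
  M0 = (-0.0490, +0.0490, 0)
  M1 = (+0.0490, +0.0490, 0)
  M2 = (+0.0490, -0.0490, 0)
  M3 = (-0.0490, -0.0490, 0)
Detected image corners:
  c0 = (66.561619, 322.648298) px
  c1 = (143.602493, 359.036147) px
  c2 = (197.117828, 303.108635) px
  c3 = (116.320591, 269.401107) px
Planar DLT: solve 8×8 A·h = b for H (H[2,2]=1):
  H  [+730.26367 -511.82105 +129.65324]
  H  [+178.22663 +591.48481 +313.20571]
  H  [-0.57241 +0.11116 +1.00000]
B = K⁻¹H; ‖b₁‖=1.483347, ‖b₂‖=1.483347; λ = 2/(‖b₁‖+‖b₂‖) = 0.674151, sign → tz>0 ⇒ λ=+0.674151
r₁ = λ·B[:,0] = (+0.79429,+0.46925,-0.38589); r₂ = λ·B[:,1] = (-0.47997,+0.87408,+0.07494)
r₃ = r₁×r₂ = (+0.37246,+0.12569,+0.91950); SVD([r₁ r₂ r₃]) → R = UVᵀ:
  R  [+0.79429 -0.47997 +0.37246]
  R  [+0.46925 +0.87408 +0.12569]
  R  [-0.38589 +0.07494 +0.91950]
t = (-0.15040, +0.14307, +0.67415) m
tr R = 2.587863; θ = arccos((tr R − 1)/2) = 0.653548 rad = 37.446°
axis k = ((R−Rᵀ)₃₂, (R−Rᵀ)₁₃, (R−Rᵀ)₂₁) / (2 sinθ) = (-0.041737, +0.623636, +0.780600)
rvec = θ·k = (-0.027277, +0.407576, +0.510160)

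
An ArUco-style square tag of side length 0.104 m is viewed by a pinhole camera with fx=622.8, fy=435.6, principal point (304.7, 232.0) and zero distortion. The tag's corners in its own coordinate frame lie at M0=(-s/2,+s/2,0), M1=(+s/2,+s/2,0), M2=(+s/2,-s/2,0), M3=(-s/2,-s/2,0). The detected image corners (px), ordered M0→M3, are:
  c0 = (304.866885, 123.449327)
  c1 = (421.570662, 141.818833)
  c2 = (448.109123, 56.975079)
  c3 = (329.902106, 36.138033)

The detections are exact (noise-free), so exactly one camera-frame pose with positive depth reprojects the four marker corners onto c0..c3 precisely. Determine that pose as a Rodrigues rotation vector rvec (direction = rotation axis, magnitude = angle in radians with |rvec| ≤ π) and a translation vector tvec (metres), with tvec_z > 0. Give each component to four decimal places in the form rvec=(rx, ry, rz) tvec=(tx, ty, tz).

rvec=(0.1049, -0.1158, 0.1962) tvec=(0.0612, -0.1724, 0.5294)

Intrinsics K: fx=622.8, fy=435.6, cx=304.7, cy=232.0
Marker side s = 0.104 m; corners in marker frame (Z=0):
  M0 = (-0.0520, +0.0520, 0)
  M1 = (+0.0520, +0.0520, 0)
  M2 = (+0.0520, -0.0520, 0)
  M3 = (-0.0520, -0.0520, 0)
Detected image corners:
  c0 = (304.866885, 123.449327) px
  c1 = (421.570662, 141.818833) px
  c2 = (448.109123, 56.975079) px
  c3 = (329.902106, 36.138033) px
Planar DLT: solve 8×8 A·h = b for H (H[2,2]=1):
  H  [+1218.00877 -182.28135 +376.71514]
  H  [+209.51376 +843.18744 +90.10680]
  H  [+0.23582 +0.17484 +1.00000]
B = K⁻¹H; ‖b₁‖=1.889100, ‖b₂‖=1.889100; λ = 2/(‖b₁‖+‖b₂‖) = 0.529353, sign → tz>0 ⇒ λ=+0.529353
r₁ = λ·B[:,0] = (+0.97418,+0.18812,+0.12483); r₂ = λ·B[:,1] = (-0.20021,+0.97537,+0.09255)
r₃ = r₁×r₂ = (-0.10435,-0.11515,+0.98785); SVD([r₁ r₂ r₃]) → R = UVᵀ:
  R  [+0.97418 -0.20021 -0.10435]
  R  [+0.18812 +0.97537 -0.11515]
  R  [+0.12483 +0.09255 +0.98785]
t = (+0.06121, -0.17243, +0.52935) m
tr R = 2.937404; θ = arccos((tr R − 1)/2) = 0.250849 rad = 14.373°
axis k = ((R−Rᵀ)₃₂, (R−Rᵀ)₁₃, (R−Rᵀ)₂₁) / (2 sinθ) = (+0.418373, -0.461638, +0.782211)
rvec = θ·k = (+0.104948, -0.115801, +0.196217)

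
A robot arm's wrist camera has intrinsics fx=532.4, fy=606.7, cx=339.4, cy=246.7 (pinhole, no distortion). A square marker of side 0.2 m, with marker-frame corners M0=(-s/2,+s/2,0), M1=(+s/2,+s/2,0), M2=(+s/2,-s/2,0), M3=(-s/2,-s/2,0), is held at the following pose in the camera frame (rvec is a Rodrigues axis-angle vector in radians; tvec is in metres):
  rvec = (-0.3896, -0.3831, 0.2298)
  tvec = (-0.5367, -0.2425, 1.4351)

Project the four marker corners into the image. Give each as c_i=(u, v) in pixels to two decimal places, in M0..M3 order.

Intrinsics K: fx=532.4, fy=606.7, cx=339.4, cy=246.7
Marker side s = 0.2 m; corners in marker frame (Z=0):
  M0 = (-0.1000, +0.1000, 0)
  M1 = (+0.1000, +0.1000, 0)
  M2 = (+0.1000, -0.1000, 0)
  M3 = (-0.1000, -0.1000, 0)
rvec = (-0.3896, -0.3831, 0.2298), |rvec| = θ = 0.59276 rad = 33.963°
Rodrigues: sinθ=0.55865, 1−cosθ=0.17060; R = I + sinθ·[k]× + (1−cosθ)·[k]×²:
    [+0.90310 -0.14411 -0.40453]
    [+0.28905 +0.90066 +0.32444]
    [+0.31759 -0.40993 +0.85504]
t = (-0.5367, -0.2425, 1.4351) m
M0: Pc = R·M0+t = (-0.64142, -0.18134, +1.36235); u = 532.4·(-0.64142)/1.36235 + 339.4 = 88.7354, v = 606.7·(-0.18134)/1.36235 + 246.7 = 165.9439
M1: Pc = R·M1+t = (-0.46080, -0.12353, +1.42587); u = 532.4·(-0.46080)/1.42587 + 339.4 = 167.3429, v = 606.7·(-0.12353)/1.42587 + 246.7 = 194.1388
M2: Pc = R·M2+t = (-0.43198, -0.30366, +1.50785); u = 532.4·(-0.43198)/1.50785 + 339.4 = 186.8746, v = 606.7·(-0.30366)/1.50785 + 246.7 = 124.5185
M3: Pc = R·M3+t = (-0.61260, -0.36147, +1.44433); u = 532.4·(-0.61260)/1.44433 + 339.4 = 113.5881, v = 606.7·(-0.36147)/1.44433 + 246.7 = 94.8623

c0=(88.74, 165.94) c1=(167.34, 194.14) c2=(186.87, 124.52) c3=(113.59, 94.86)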